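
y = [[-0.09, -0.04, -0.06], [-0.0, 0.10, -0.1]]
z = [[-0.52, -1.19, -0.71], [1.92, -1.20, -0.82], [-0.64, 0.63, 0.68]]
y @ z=[[0.01, 0.12, 0.06], [0.26, -0.18, -0.15]]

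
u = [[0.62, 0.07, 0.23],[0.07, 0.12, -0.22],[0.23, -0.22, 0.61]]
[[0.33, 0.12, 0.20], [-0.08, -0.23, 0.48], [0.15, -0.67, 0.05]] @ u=[[0.26, -0.01, 0.17], [0.04, -0.14, 0.32], [0.06, -0.08, 0.21]]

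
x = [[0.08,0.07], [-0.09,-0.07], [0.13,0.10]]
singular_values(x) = [0.23, 0.01]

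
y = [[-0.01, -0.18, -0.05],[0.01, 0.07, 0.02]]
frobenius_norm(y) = 0.20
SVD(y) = [[-0.93, 0.36], [0.36, 0.93]] @ diag([0.2009167693103287, 0.005696649006226667]) @ [[0.06, 0.96, 0.27], [0.99, -0.09, 0.07]]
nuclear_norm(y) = 0.21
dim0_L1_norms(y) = [0.02, 0.25, 0.07]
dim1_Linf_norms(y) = [0.18, 0.07]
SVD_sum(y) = [[-0.01, -0.18, -0.05], [0.00, 0.07, 0.02]] + [[0.0, -0.00, 0.00], [0.01, -0.00, 0.0]]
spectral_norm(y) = 0.20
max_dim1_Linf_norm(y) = 0.18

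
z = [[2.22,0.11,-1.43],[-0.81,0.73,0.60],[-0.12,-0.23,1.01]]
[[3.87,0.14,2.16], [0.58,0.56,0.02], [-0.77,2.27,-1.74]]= z @ [[1.63, 1.69, -0.02], [2.58, 0.53, 1.20], [0.02, 2.57, -1.45]]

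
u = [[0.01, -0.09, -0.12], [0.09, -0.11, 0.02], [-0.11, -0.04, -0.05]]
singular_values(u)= [0.17, 0.16, 0.06]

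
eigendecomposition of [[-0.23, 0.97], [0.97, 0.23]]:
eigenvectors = [[-0.78, -0.62], [0.62, -0.78]]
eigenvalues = [-1.0, 1.0]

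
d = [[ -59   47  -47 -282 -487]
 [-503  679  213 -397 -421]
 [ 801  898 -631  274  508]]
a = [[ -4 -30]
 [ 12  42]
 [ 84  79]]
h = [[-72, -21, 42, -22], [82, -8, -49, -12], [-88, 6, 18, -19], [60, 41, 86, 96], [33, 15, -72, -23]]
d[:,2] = [-47, 213, -631]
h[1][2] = -49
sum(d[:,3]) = -405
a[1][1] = 42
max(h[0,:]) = 42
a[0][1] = -30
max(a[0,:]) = -4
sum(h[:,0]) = 15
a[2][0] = 84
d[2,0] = 801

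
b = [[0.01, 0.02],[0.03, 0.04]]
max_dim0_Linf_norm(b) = 0.04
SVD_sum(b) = [[0.01, 0.02], [0.03, 0.04]] + [[-0.0,0.0], [0.00,-0.0]]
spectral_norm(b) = 0.05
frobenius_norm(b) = 0.05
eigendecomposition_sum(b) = [[-0.00, 0.0], [0.0, -0.0]] + [[0.01, 0.02], [0.03, 0.04]]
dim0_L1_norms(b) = [0.04, 0.06]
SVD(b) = [[-0.4, -0.91], [-0.91, 0.40]] @ diag([0.05464985704219043, 0.0036596619062625757]) @ [[-0.58,-0.82],[0.82,-0.58]]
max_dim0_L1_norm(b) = 0.06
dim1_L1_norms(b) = [0.03, 0.07]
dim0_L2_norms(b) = [0.03, 0.04]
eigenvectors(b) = [[-0.82,-0.42], [0.57,-0.91]]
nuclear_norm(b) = 0.06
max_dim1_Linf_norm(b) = 0.04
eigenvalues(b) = [-0.0, 0.05]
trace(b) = 0.05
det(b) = -0.00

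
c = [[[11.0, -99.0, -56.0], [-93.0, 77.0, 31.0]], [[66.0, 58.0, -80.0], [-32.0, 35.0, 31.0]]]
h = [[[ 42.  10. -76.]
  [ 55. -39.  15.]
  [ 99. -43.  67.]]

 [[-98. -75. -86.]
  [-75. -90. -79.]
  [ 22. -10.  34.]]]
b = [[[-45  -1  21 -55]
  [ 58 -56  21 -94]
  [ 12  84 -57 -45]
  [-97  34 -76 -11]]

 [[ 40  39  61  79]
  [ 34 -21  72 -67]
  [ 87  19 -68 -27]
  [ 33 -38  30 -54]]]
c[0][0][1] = -99.0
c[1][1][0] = -32.0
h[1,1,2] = -79.0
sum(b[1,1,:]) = 18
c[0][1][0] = -93.0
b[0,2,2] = -57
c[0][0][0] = 11.0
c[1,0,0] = 66.0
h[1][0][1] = -75.0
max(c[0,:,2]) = 31.0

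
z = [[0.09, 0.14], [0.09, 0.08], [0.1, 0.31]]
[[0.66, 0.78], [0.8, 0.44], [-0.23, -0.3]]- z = [[0.57, 0.64], [0.71, 0.36], [-0.33, -0.61]]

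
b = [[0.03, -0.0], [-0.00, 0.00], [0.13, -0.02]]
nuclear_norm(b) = 0.14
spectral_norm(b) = 0.13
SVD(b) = [[-0.22,-0.98], [0.00,0.00], [-0.98,0.22]] @ diag([0.1348339654379471, 0.004449917333894107]) @ [[-0.99, 0.14], [-0.14, -0.99]]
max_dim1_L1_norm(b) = 0.15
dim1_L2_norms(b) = [0.03, 0.0, 0.13]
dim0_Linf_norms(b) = [0.13, 0.02]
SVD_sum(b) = [[0.03, -0.0], [0.0, 0.0], [0.13, -0.02]] + [[0.0, 0.0],  [0.0, 0.00],  [-0.0, -0.0]]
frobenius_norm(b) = 0.13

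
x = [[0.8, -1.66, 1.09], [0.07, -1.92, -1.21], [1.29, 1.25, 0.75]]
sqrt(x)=[[1.21, -1.59, -0.17], [0.38, -0.32, -0.98], [0.27, 1.44, 1.49]]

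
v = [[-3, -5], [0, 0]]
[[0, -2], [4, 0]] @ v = [[0, 0], [-12, -20]]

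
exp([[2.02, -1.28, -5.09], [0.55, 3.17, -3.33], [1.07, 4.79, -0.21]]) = [[3.38, -9.76, 9.99], [-1.59, -1.21, 2.65], [-0.65, -6.04, 0.7]]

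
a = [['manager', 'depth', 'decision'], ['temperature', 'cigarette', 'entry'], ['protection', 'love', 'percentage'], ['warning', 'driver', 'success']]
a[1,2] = 'entry'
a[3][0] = 'warning'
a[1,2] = 'entry'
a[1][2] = 'entry'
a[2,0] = 'protection'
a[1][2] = 'entry'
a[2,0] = 'protection'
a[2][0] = 'protection'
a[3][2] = 'success'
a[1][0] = 'temperature'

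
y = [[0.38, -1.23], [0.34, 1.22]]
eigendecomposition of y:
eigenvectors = [[(-0.89+0j), (-0.89-0j)], [0.30+0.35j, (0.3-0.35j)]]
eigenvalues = [(0.8+0.49j), (0.8-0.49j)]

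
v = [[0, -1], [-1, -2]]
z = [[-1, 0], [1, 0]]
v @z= [[-1, 0], [-1, 0]]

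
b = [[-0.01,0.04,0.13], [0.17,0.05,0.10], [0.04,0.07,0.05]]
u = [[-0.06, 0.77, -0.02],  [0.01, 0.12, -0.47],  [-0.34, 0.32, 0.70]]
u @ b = [[0.13, 0.03, 0.07], [0.0, -0.03, -0.01], [0.09, 0.05, 0.02]]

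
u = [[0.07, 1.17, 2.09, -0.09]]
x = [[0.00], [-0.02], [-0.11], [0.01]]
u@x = [[-0.25]]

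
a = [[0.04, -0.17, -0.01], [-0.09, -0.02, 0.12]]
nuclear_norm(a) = 0.33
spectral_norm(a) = 0.18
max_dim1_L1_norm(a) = 0.23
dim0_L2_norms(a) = [0.1, 0.17, 0.12]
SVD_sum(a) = [[0.05, -0.16, -0.03], [-0.01, 0.03, 0.01]] + [[-0.01, -0.01, 0.02],[-0.08, -0.05, 0.11]]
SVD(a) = [[-0.98, 0.17], [0.17, 0.98]] @ diag([0.17563212965955827, 0.1505103153649215]) @ [[-0.31, 0.93, 0.17], [-0.54, -0.33, 0.77]]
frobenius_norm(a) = 0.23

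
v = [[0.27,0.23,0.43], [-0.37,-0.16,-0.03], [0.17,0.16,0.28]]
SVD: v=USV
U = [[-0.75, -0.36, -0.55],[0.44, -0.9, -0.01],[-0.49, -0.25, 0.84]]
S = [0.73, 0.28, 0.01]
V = [[-0.62, -0.44, -0.65], [0.7, 0.08, -0.71], [-0.37, 0.89, -0.26]]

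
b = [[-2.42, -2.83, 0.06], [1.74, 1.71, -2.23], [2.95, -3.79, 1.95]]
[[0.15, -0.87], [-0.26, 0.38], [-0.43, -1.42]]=b @ [[-0.12, -0.06], [0.05, 0.36], [0.06, 0.06]]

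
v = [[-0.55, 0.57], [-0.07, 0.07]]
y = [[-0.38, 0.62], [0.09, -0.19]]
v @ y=[[0.26, -0.45], [0.03, -0.06]]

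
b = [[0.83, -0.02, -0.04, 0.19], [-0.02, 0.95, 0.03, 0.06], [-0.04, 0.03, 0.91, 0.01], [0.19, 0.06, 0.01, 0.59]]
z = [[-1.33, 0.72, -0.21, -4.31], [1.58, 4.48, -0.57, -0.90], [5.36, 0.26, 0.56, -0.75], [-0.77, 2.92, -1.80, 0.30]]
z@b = [[-1.93,0.45,-0.16,-2.75], [1.07,4.15,-0.46,0.03], [4.28,0.11,0.30,0.60], [-0.57,2.75,-1.52,0.19]]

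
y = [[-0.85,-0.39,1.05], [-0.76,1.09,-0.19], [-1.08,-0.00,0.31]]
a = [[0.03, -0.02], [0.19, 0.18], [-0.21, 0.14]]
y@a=[[-0.32, 0.09], [0.22, 0.18], [-0.10, 0.06]]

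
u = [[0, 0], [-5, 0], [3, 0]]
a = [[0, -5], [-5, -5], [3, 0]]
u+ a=[[0, -5], [-10, -5], [6, 0]]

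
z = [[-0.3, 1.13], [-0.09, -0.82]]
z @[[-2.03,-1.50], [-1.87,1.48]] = [[-1.5,2.12], [1.72,-1.08]]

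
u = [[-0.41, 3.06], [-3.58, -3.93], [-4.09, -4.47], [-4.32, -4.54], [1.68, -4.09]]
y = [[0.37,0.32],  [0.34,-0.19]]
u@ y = [[0.89, -0.71], [-2.66, -0.40], [-3.03, -0.46], [-3.14, -0.52], [-0.77, 1.31]]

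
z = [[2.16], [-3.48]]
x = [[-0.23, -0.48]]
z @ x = [[-0.5, -1.04], [0.8, 1.67]]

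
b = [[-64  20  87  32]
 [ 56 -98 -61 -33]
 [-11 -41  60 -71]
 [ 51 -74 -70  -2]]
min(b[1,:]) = -98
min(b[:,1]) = -98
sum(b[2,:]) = -63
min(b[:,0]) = -64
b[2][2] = 60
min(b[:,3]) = -71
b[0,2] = 87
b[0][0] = -64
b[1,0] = 56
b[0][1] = 20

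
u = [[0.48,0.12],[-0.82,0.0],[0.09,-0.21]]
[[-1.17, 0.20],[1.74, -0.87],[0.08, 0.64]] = u @ [[-2.12, 1.06], [-1.29, -2.57]]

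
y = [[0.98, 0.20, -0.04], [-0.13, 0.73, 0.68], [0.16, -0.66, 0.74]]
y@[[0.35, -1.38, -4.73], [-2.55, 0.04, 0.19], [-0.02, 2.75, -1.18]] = [[-0.17, -1.45, -4.55], [-1.92, 2.08, -0.05], [1.72, 1.79, -1.76]]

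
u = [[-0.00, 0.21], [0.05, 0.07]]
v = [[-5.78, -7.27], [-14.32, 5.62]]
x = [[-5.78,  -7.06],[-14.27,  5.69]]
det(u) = -0.01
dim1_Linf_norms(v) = [7.27, 14.32]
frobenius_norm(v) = 17.97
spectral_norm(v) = 15.73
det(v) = -136.59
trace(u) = 0.07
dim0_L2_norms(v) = [15.44, 9.19]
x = v + u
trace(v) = -0.16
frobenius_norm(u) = 0.23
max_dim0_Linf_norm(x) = 14.27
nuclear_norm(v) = 24.41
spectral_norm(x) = 15.71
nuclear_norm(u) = 0.27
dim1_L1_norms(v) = [13.05, 19.94]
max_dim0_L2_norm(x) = 15.4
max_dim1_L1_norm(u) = 0.21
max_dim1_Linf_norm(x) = 14.27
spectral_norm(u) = 0.22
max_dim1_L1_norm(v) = 19.94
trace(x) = -0.09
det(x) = -133.63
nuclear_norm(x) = 24.22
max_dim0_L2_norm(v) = 15.44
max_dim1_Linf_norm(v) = 14.32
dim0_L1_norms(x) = [20.05, 12.75]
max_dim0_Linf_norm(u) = 0.21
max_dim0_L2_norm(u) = 0.22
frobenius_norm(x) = 17.87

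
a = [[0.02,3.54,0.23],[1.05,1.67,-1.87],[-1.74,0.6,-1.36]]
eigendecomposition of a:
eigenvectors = [[(0.12-0.6j), 0.12+0.60j, (0.72+0j)], [(0.2+0.31j), (0.2-0.31j), (0.67+0j)], [(0.7+0j), (0.7-0j), (-0.18+0j)]]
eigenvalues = [(-1.48+1.76j), (-1.48-1.76j), (3.29+0j)]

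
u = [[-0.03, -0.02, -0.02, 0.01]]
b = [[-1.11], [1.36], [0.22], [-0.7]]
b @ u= [[0.03, 0.02, 0.02, -0.01], [-0.04, -0.03, -0.03, 0.01], [-0.01, -0.0, -0.0, 0.0], [0.02, 0.01, 0.01, -0.01]]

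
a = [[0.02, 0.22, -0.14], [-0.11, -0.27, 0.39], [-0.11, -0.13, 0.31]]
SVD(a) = [[-0.37, -0.82, -0.44],[0.76, 0.01, -0.65],[0.54, -0.58, 0.62]] @ diag([0.6428459373487178, 0.13161328016025814, 0.005200511485064115]) @ [[-0.23, -0.55, 0.80], [0.35, -0.81, -0.46], [-0.91, -0.17, -0.38]]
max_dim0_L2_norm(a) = 0.52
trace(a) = 0.06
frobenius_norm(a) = 0.66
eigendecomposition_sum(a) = [[-0.03, -0.04, 0.08], [-0.1, -0.13, 0.27], [-0.12, -0.16, 0.34]] + [[0.02, 0.03, -0.03], [0.01, 0.01, -0.01], [0.01, 0.02, -0.02]] + [[0.03,0.22,-0.19], [-0.02,-0.15,0.13], [0.00,0.01,-0.01]]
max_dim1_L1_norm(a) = 0.77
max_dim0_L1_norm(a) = 0.84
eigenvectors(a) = [[0.19, 0.85, 0.83], [0.62, 0.28, -0.56], [0.76, 0.44, 0.04]]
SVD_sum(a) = [[0.06, 0.13, -0.19], [-0.11, -0.27, 0.39], [-0.08, -0.19, 0.28]] + [[-0.04, 0.09, 0.05], [0.0, -0.00, -0.00], [-0.03, 0.06, 0.04]] + [[0.00,  0.00,  0.0], [0.0,  0.0,  0.0], [-0.0,  -0.0,  -0.0]]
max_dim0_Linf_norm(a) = 0.39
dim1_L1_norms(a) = [0.38, 0.77, 0.55]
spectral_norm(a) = 0.64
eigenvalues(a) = [0.18, 0.02, -0.14]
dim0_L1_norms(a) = [0.24, 0.62, 0.84]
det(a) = -0.00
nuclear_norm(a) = 0.78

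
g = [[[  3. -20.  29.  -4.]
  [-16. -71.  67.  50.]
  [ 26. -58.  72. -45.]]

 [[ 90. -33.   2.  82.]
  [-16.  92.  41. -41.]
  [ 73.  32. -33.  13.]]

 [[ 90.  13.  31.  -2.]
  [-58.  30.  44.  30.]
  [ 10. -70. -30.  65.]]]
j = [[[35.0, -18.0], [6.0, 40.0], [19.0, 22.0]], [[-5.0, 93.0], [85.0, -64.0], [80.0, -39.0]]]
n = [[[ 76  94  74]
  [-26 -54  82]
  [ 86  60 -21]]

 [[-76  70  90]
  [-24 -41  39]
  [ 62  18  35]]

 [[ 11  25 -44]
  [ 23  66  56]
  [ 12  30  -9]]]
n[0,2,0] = 86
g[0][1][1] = -71.0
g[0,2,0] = 26.0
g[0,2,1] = -58.0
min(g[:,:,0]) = -58.0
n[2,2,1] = 30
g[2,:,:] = [[90.0, 13.0, 31.0, -2.0], [-58.0, 30.0, 44.0, 30.0], [10.0, -70.0, -30.0, 65.0]]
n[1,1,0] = -24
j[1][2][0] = 80.0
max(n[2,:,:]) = 66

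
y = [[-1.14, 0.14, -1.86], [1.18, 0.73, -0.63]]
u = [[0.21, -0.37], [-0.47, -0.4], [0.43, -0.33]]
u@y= [[-0.68, -0.24, -0.16],[0.06, -0.36, 1.13],[-0.88, -0.18, -0.59]]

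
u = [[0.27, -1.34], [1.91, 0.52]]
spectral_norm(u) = 1.98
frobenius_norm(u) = 2.41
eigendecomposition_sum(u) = [[(0.14+0.81j), -0.67+0.17j], [0.95-0.24j, (0.26+0.78j)]] + [[0.14-0.81j, (-0.67-0.17j)], [(0.95+0.24j), 0.26-0.78j]]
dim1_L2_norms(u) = [1.37, 1.98]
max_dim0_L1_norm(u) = 2.18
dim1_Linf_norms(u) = [1.34, 1.91]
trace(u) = 0.79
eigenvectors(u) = [[0.05-0.64j, 0.05+0.64j], [-0.77+0.00j, (-0.77-0j)]]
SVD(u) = [[0.09, -1.00], [-1.00, -0.09]] @ diag([1.9835260759130637, 1.3611114231292467]) @ [[-0.95,-0.32], [-0.32,0.95]]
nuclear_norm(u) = 3.34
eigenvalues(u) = [(0.4+1.59j), (0.4-1.59j)]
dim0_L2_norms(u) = [1.93, 1.44]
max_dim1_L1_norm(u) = 2.43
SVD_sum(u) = [[-0.16, -0.06], [1.87, 0.63]] + [[0.43, -1.28], [0.04, -0.11]]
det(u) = 2.70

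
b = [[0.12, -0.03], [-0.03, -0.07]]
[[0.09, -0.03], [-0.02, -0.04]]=b @[[0.76, -0.09], [-0.09, 0.58]]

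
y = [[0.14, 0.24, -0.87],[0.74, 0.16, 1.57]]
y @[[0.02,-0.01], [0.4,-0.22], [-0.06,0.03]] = [[0.15, -0.08], [-0.02, 0.0]]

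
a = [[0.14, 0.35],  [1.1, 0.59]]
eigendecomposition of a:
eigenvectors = [[-0.63, -0.37], [0.78, -0.93]]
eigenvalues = [-0.3, 1.03]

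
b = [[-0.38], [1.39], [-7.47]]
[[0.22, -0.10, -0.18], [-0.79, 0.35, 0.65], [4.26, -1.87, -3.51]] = b @ [[-0.57, 0.25, 0.47]]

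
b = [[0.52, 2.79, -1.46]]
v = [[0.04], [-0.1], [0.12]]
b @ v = [[-0.43]]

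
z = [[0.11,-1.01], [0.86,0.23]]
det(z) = 0.89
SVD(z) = [[-0.91, 0.41],  [0.41, 0.91]] @ diag([1.0463757539989034, 0.8542820268759178]) @ [[0.24, 0.97], [0.97, -0.24]]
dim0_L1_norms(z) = [0.97, 1.24]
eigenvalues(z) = [(0.17+0.93j), (0.17-0.93j)]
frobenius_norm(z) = 1.35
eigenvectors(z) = [[0.73+0.00j,0.73-0.00j], [-0.04-0.68j,-0.04+0.68j]]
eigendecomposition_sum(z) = [[(0.06+0.47j), -0.50+0.09j], [0.43-0.08j, (0.11+0.46j)]] + [[(0.06-0.47j),(-0.5-0.09j)], [0.43+0.08j,0.11-0.46j]]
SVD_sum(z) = [[-0.23, -0.92], [0.11, 0.42]] + [[0.34, -0.09], [0.75, -0.19]]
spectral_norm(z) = 1.05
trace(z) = 0.34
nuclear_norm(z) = 1.90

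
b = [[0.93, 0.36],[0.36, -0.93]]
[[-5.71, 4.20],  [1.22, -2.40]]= b @ [[-4.9, 3.06], [-3.21, 3.76]]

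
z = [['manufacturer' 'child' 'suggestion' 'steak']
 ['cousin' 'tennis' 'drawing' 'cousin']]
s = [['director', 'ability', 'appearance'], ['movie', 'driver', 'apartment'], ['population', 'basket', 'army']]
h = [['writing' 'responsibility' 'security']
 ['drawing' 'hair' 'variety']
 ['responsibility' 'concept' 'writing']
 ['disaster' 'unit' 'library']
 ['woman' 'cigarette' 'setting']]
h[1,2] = 'variety'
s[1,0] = 'movie'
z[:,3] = ['steak', 'cousin']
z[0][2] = 'suggestion'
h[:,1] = ['responsibility', 'hair', 'concept', 'unit', 'cigarette']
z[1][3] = 'cousin'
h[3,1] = 'unit'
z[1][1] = 'tennis'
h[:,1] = ['responsibility', 'hair', 'concept', 'unit', 'cigarette']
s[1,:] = ['movie', 'driver', 'apartment']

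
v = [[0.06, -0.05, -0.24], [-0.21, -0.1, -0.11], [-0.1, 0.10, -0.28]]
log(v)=[[-1.69,1.90,-3.18], [-0.41,1.26,-6.38], [0.43,1.98,-3.99]]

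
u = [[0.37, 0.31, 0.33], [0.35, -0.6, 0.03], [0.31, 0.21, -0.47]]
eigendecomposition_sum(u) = [[0.48+0.00j, 0.15+0.00j, (0.15+0j)], [(0.15+0j), (0.05+0j), (0.05+0j)], [0.17+0.00j, (0.05+0j), (0.06+0j)]] + [[(-0.06+0.02j), (0.08-0.07j), (0.09+0.01j)], [0.10+0.20j, -0.32-0.25j, (-0.01-0.35j)], [(0.07-0.25j), 0.08+0.47j, -0.26+0.30j]] + [[-0.06-0.02j, (0.08+0.07j), (0.09-0.01j)], [(0.1-0.2j), (-0.32+0.25j), -0.01+0.35j], [(0.07+0.25j), (0.08-0.47j), -0.26-0.30j]]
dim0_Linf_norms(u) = [0.37, 0.6, 0.47]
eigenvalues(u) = [(0.58+0j), (-0.64+0.06j), (-0.64-0.06j)]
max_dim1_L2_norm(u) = 0.7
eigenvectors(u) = [[(-0.91+0j), -0.09-0.14j, -0.09+0.14j], [(-0.28+0j), -0.48+0.43j, -0.48-0.43j], [-0.32+0.00j, (0.75+0j), 0.75-0.00j]]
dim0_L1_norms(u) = [1.03, 1.12, 0.83]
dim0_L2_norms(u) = [0.6, 0.71, 0.58]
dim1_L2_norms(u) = [0.58, 0.7, 0.6]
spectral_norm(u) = 0.71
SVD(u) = [[0.3, 0.34, -0.89], [-0.92, 0.35, -0.18], [0.25, 0.88, 0.41]] @ diag([0.7120483785112732, 0.5984339776327587, 0.5668014476640838]) @ [[-0.19,0.98,-0.07], [0.86,0.13,-0.48], [-0.47,-0.15,-0.87]]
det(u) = 0.24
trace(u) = -0.70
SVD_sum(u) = [[-0.04, 0.21, -0.01], [0.12, -0.64, 0.04], [-0.03, 0.17, -0.01]] + [[0.17,0.03,-0.1], [0.18,0.03,-0.10], [0.45,0.07,-0.25]] + [[0.24, 0.08, 0.44],[0.05, 0.01, 0.09],[-0.11, -0.03, -0.2]]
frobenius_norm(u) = 1.09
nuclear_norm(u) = 1.88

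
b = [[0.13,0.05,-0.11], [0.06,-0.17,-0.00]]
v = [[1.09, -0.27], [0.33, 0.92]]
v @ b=[[0.13, 0.10, -0.12], [0.1, -0.14, -0.04]]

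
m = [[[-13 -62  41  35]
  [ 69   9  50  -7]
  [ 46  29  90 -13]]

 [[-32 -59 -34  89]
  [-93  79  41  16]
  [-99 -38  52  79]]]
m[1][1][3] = 16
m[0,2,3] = -13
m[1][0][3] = 89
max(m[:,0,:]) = 89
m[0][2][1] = 29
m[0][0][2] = 41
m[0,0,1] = -62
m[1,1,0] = -93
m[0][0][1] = -62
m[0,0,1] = -62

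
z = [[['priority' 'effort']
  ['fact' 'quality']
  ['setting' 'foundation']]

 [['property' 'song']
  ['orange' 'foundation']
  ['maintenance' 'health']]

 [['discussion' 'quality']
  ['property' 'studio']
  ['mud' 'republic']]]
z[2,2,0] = 'mud'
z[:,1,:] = [['fact', 'quality'], ['orange', 'foundation'], ['property', 'studio']]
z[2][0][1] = 'quality'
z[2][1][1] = 'studio'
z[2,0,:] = ['discussion', 'quality']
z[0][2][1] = 'foundation'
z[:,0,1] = ['effort', 'song', 'quality']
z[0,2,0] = 'setting'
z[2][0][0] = 'discussion'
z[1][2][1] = 'health'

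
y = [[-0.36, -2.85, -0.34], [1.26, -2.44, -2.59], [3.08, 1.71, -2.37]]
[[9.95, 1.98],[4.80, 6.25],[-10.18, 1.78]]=y @ [[-0.03, -1.92], [-3.68, -0.06], [1.6, -3.29]]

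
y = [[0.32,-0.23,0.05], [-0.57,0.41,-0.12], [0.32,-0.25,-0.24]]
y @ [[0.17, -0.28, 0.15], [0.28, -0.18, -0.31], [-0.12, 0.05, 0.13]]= [[-0.02, -0.05, 0.13],  [0.03, 0.08, -0.23],  [0.01, -0.06, 0.09]]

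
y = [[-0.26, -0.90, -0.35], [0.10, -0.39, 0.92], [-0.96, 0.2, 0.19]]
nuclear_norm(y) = 3.00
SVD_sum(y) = [[-0.05, -0.22, 0.26], [-0.13, -0.59, 0.71], [-0.02, -0.09, 0.11]] + [[-0.57, -0.29, -0.35],[0.28, 0.14, 0.17],[-0.46, -0.23, -0.28]] + [[0.36, -0.39, -0.26], [-0.05, 0.06, 0.04], [-0.48, 0.53, 0.35]]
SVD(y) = [[0.34, 0.73, 0.59], [0.93, -0.36, -0.09], [0.15, 0.58, -0.80]] @ diag([1.0048477181705107, 1.0005481348873715, 0.9977396920344099]) @ [[-0.14, -0.63, 0.76], [-0.78, -0.40, -0.47], [0.61, -0.66, -0.44]]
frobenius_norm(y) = 1.73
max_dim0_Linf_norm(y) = 0.96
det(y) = 1.00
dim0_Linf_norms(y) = [0.96, 0.9, 0.92]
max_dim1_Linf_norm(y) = 0.96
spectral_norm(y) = 1.00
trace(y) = -0.46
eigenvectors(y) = [[0.52+0.00j,(-0.18-0.58j),(-0.18+0.58j)], [-0.45+0.00j,(-0.63+0j),(-0.63-0j)], [-0.73+0.00j,(0.25-0.41j),0.25+0.41j]]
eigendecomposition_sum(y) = [[0.27-0.00j, (-0.23+0j), (-0.38+0j)], [-0.23+0.00j, (0.2+0j), 0.32-0.00j], [-0.38+0.00j, (0.32+0j), (0.53-0j)]] + [[-0.27+0.25j, -0.33-0.19j, 0.01+0.29j], [(0.17+0.35j), -0.29+0.28j, (0.3+0.08j)], [(-0.29-0.03j), (-0.06-0.3j), (-0.17+0.16j)]] + [[(-0.27-0.25j), -0.33+0.19j, (0.01-0.29j)], [0.17-0.35j, (-0.29-0.28j), (0.3-0.08j)], [-0.29+0.03j, (-0.06+0.3j), -0.17-0.16j]]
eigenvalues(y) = [(1+0j), (-0.73+0.69j), (-0.73-0.69j)]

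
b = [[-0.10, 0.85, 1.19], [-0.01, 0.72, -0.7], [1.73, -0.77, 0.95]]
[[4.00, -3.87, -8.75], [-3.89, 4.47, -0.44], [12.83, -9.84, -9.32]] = b@[[4.52,-2.40,-5.19], [-1.01,1.66,-4.87], [4.46,-4.64,-4.31]]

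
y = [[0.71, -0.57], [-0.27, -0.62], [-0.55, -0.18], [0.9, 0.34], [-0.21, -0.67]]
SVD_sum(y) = [[0.32, 0.17], [-0.47, -0.24], [-0.51, -0.26], [0.85, 0.44], [-0.44, -0.23]] + [[0.39,-0.74],[0.20,-0.38],[-0.04,0.08],[0.05,-0.10],[0.23,-0.44]]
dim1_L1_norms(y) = [1.28, 0.89, 0.73, 1.24, 0.88]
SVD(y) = [[-0.26, -0.78], [0.38, -0.40], [0.41, 0.09], [-0.69, -0.11], [0.36, -0.46]] @ diag([1.376627864636687, 1.0699045388752377]) @ [[-0.89, -0.46],  [-0.46, 0.89]]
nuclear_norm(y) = 2.45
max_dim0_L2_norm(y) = 1.32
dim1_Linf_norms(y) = [0.71, 0.62, 0.55, 0.9, 0.67]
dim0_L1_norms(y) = [2.64, 2.38]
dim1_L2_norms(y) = [0.91, 0.68, 0.58, 0.96, 0.7]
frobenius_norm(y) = 1.74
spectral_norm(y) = 1.38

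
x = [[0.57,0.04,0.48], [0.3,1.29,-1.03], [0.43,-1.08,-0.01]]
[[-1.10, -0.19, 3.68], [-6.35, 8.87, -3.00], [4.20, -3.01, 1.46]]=x @ [[-1.62, 2.21, 3.28], [-4.53, 3.70, -0.08], [0.02, -3.33, 3.77]]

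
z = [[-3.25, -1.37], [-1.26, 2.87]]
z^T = [[-3.25, -1.26], [-1.37, 2.87]]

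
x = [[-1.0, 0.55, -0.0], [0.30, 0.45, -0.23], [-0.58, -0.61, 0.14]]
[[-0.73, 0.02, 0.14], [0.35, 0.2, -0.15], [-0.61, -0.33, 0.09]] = x @ [[0.83, 0.19, -0.08], [0.19, 0.38, 0.11], [-0.08, 0.11, 0.76]]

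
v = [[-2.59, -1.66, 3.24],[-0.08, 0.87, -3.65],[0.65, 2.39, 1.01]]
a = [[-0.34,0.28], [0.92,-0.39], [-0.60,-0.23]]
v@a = [[-2.59, -0.82], [3.02, 0.48], [1.37, -0.98]]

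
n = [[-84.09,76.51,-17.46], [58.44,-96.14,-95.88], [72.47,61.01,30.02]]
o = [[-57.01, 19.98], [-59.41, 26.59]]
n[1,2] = -95.88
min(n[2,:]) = 30.02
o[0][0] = -57.01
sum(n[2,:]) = 163.5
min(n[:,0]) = -84.09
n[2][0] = 72.47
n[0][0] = -84.09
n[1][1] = -96.14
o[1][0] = -59.41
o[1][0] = -59.41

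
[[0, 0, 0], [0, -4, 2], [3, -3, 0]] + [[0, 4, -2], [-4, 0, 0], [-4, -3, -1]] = [[0, 4, -2], [-4, -4, 2], [-1, -6, -1]]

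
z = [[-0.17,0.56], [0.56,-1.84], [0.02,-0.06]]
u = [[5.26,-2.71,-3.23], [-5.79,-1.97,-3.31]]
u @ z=[[-2.48, 8.13],[-0.19, 0.58]]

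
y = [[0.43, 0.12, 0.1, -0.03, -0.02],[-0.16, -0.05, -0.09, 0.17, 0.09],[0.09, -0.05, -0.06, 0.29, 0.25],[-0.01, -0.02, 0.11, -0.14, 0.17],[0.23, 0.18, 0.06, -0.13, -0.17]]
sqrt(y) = [[0.46+0.03j,(-0.02+0.04j),0.43-0.03j,-0.53+0.00j,(0.24-0.02j)], [0.11-0.01j,0.33-0.01j,(-0.62+0.01j),(1.07-0j),(-0.36+0j)], [(0.9-0.14j),(0.61-0.19j),-1.22+0.13j,(2.36-0.02j),(-0.81+0.09j)], [(0.2-0.07j),(0.15-0.09j),(-0.29+0.06j),0.65-0.01j,-0.04+0.04j], [-0.27+0.04j,-0.17+0.06j,(1.05-0.04j),(-1.79+0.01j),0.78-0.03j]]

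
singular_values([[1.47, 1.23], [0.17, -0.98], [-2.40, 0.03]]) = [2.89, 1.43]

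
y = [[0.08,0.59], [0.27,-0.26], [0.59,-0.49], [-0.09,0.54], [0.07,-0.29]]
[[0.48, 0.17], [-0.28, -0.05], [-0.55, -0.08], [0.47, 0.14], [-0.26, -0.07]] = y@[[-0.23, 0.09],[0.84, 0.27]]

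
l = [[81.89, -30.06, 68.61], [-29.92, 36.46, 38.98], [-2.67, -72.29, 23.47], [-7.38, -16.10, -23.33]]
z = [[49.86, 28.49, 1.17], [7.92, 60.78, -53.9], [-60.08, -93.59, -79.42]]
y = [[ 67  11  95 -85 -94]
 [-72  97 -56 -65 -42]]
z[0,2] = 1.17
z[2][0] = -60.08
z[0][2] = 1.17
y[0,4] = -94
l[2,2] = 23.47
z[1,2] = -53.9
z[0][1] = 28.49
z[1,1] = 60.78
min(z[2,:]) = -93.59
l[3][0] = -7.38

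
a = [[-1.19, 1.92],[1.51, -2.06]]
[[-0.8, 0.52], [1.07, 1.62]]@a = [[1.74, -2.61],[1.17, -1.28]]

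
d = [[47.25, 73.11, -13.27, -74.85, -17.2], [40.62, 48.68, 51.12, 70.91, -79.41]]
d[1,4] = -79.41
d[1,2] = 51.12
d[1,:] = [40.62, 48.68, 51.12, 70.91, -79.41]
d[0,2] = -13.27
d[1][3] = 70.91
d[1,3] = 70.91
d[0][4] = -17.2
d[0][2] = -13.27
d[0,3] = -74.85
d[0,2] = -13.27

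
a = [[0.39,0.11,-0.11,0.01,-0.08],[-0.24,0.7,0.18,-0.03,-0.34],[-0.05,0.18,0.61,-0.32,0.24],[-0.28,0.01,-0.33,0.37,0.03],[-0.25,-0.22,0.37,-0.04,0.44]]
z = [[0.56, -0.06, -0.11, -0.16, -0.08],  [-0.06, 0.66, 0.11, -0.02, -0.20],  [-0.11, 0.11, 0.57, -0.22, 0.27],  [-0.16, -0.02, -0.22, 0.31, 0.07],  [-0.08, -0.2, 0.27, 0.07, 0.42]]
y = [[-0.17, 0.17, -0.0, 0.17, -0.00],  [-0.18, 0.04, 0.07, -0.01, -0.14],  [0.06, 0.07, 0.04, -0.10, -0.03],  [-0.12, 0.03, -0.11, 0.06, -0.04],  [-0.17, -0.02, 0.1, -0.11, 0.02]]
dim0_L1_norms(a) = [1.21, 1.22, 1.6, 0.77, 1.13]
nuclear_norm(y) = 0.99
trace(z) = 2.52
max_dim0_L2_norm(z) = 0.7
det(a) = -0.00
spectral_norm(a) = 0.99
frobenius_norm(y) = 0.50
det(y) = -0.00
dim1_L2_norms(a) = [0.43, 0.83, 0.75, 0.57, 0.67]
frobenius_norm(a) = 1.49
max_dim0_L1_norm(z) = 1.28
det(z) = 0.00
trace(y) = -0.01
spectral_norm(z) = 0.85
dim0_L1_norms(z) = [0.97, 1.05, 1.28, 0.78, 1.04]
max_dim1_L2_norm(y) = 0.29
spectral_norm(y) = 0.37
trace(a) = 2.51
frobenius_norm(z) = 1.34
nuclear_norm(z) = 2.52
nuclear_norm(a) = 2.74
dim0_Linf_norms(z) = [0.56, 0.66, 0.57, 0.31, 0.42]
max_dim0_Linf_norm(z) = 0.66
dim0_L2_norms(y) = [0.33, 0.19, 0.17, 0.23, 0.15]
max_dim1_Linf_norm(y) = 0.18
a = y + z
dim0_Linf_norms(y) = [0.18, 0.17, 0.11, 0.17, 0.14]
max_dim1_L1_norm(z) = 1.28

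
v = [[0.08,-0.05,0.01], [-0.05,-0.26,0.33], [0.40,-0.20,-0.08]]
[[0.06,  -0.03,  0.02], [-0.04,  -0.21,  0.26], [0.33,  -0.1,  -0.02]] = v @ [[0.8, -0.02, -0.02], [-0.02, 0.56, -0.21], [-0.02, -0.21, 0.62]]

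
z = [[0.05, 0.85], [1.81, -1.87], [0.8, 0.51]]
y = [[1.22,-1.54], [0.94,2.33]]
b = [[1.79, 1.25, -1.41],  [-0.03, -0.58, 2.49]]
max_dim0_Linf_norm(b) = 2.49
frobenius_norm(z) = 2.90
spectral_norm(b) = 3.31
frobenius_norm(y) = 3.19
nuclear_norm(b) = 4.84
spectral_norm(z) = 2.67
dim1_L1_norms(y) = [2.76, 3.27]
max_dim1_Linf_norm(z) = 1.87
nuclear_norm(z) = 3.79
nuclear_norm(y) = 4.33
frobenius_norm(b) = 3.65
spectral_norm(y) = 2.80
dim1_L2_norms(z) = [0.85, 2.6, 0.95]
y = b @ z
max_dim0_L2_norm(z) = 2.12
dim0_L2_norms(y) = [1.54, 2.79]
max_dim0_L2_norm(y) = 2.79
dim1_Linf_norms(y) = [1.54, 2.33]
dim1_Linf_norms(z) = [0.85, 1.87, 0.8]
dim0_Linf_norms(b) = [1.79, 1.25, 2.49]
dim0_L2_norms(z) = [1.98, 2.12]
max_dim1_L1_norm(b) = 4.45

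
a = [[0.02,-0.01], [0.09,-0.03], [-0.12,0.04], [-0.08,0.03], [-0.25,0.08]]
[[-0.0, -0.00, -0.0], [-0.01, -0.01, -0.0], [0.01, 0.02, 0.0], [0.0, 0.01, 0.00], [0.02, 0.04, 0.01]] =a@[[-0.07, -0.13, -0.10], [-0.03, 0.04, -0.19]]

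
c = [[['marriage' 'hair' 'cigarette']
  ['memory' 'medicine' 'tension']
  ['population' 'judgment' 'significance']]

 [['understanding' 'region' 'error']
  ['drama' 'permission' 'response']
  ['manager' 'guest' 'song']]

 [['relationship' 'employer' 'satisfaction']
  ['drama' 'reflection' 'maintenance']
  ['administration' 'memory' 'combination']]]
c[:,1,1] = ['medicine', 'permission', 'reflection']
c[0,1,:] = ['memory', 'medicine', 'tension']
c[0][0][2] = 'cigarette'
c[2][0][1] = 'employer'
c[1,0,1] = 'region'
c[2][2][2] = 'combination'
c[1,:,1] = ['region', 'permission', 'guest']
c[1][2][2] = 'song'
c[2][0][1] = 'employer'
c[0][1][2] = 'tension'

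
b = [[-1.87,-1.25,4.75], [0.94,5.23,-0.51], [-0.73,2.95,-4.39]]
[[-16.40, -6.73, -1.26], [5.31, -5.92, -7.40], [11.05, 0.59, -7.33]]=b @ [[1.97,  1.21,  2.15],  [0.41,  -1.48,  -1.79],  [-2.57,  -1.33,  0.11]]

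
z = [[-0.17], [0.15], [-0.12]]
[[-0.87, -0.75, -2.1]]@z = [[0.29]]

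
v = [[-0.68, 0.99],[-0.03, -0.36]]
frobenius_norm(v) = 1.25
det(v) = 0.27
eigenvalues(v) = [(-0.52+0.06j), (-0.52-0.06j)]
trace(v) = -1.04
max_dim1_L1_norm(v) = 1.67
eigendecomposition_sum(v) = [[(-0.34-0.62j), (0.5+4.02j)], [-0.02-0.12j, -0.18+0.68j]] + [[(-0.34+0.62j), (0.49-4.02j)], [-0.01+0.12j, (-0.18-0.68j)]]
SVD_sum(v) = [[-0.64, 1.02], [0.15, -0.25]] + [[-0.04,-0.03], [-0.18,-0.11]]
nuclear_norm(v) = 1.46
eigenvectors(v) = [[(0.99+0j), (0.99-0j)], [(0.16+0.06j), (0.16-0.06j)]]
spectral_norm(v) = 1.23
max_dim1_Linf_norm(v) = 0.99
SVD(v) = [[-0.97, 0.23], [0.23, 0.97]] @ diag([1.2343187350121465, 0.22238988375826504]) @ [[0.53, -0.85], [-0.85, -0.53]]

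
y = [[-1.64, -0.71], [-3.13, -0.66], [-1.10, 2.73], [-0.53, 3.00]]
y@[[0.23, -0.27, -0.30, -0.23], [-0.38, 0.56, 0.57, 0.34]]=[[-0.11, 0.05, 0.09, 0.14], [-0.47, 0.48, 0.56, 0.50], [-1.29, 1.83, 1.89, 1.18], [-1.26, 1.82, 1.87, 1.14]]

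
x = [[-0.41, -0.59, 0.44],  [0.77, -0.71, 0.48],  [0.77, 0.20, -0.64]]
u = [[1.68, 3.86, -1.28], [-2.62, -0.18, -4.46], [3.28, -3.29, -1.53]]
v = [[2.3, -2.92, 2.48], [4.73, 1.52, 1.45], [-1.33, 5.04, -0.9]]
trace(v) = 2.92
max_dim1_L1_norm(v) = 7.7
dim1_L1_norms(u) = [6.82, 7.26, 8.1]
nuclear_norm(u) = 14.39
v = x @ u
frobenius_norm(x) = 1.75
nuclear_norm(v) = 13.08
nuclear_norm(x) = 2.69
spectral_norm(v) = 6.82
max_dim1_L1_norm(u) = 8.1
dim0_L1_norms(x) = [1.95, 1.5, 1.56]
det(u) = -107.92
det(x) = -0.35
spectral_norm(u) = 5.33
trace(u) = -0.03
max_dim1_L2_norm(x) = 1.15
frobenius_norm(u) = 8.37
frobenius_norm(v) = 8.64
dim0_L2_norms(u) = [4.52, 5.08, 4.89]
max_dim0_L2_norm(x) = 1.16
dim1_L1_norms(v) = [7.7, 7.7, 7.27]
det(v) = 37.38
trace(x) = -1.76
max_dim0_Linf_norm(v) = 5.04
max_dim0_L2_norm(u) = 5.08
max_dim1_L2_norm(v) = 5.29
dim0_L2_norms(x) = [1.16, 0.94, 0.91]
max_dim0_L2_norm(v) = 6.02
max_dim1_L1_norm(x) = 1.96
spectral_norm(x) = 1.28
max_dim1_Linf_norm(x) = 0.77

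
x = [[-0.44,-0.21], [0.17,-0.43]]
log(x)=[[-0.82, -3.04], [2.46, -0.67]]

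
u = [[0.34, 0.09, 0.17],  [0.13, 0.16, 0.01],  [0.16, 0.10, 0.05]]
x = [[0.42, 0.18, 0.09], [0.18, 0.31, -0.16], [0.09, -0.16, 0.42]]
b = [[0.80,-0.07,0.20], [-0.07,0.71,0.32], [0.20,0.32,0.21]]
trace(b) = 1.72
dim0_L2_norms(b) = [0.83, 0.78, 0.43]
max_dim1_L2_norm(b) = 0.83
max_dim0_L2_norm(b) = 0.83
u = b @ x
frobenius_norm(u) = 0.48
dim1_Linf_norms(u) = [0.34, 0.16, 0.16]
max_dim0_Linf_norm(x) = 0.42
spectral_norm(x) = 0.56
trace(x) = 1.15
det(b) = -0.00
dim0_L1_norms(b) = [1.07, 1.1, 0.73]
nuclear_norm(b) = 1.72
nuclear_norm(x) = 1.15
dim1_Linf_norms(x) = [0.42, 0.31, 0.42]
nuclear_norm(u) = 0.60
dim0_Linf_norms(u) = [0.34, 0.16, 0.17]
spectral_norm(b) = 0.89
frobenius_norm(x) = 0.76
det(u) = -0.00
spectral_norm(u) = 0.46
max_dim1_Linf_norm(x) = 0.42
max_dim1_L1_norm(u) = 0.6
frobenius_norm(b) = 1.22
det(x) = 0.02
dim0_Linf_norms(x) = [0.42, 0.31, 0.42]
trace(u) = 0.55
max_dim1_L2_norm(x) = 0.47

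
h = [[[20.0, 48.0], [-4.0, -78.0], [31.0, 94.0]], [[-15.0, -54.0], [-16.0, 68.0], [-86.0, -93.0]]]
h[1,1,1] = 68.0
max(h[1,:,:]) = 68.0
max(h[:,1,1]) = 68.0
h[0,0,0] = 20.0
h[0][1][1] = -78.0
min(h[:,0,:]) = -54.0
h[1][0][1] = -54.0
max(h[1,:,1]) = 68.0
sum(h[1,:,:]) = -196.0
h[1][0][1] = -54.0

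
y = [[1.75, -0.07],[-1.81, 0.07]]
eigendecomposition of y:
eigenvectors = [[0.7, 0.04], [-0.72, 1.0]]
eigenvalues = [1.82, -0.0]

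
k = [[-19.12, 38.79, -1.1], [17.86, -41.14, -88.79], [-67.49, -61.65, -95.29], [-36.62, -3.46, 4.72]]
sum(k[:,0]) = -105.37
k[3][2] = 4.72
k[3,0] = -36.62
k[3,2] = 4.72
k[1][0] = 17.86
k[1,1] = -41.14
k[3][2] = 4.72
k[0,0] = -19.12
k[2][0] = -67.49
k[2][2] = -95.29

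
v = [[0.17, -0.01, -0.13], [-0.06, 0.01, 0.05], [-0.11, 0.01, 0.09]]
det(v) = 0.00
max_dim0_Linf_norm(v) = 0.17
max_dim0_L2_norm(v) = 0.21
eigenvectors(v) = [[-0.79, 0.42, 0.49], [0.30, 0.78, -0.55], [0.53, 0.46, 0.68]]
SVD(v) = [[-0.8, -0.53, 0.29], [0.29, -0.76, -0.58], [0.53, -0.38, 0.76]] @ diag([0.268962522834367, 0.007426368544989918, 0.0020025885265460798]) @ [[-0.79, 0.06, 0.62], [-0.39, -0.82, -0.42], [0.48, -0.57, 0.67]]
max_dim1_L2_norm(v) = 0.21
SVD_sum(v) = [[0.17, -0.01, -0.13], [-0.06, 0.0, 0.05], [-0.11, 0.01, 0.09]] + [[0.00, 0.0, 0.00], [0.0, 0.00, 0.00], [0.00, 0.0, 0.00]] + [[0.0, -0.00, 0.00], [-0.0, 0.00, -0.0], [0.00, -0.0, 0.0]]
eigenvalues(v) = [0.26, 0.01, 0.0]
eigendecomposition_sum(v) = [[0.17, -0.01, -0.13], [-0.06, 0.00, 0.05], [-0.11, 0.01, 0.09]] + [[0.0,0.00,0.00], [0.0,0.00,0.00], [0.0,0.0,0.0]] + [[0.00, -0.00, 0.0],  [-0.0, 0.0, -0.00],  [0.0, -0.0, 0.0]]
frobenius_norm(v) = 0.27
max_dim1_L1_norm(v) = 0.31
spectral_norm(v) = 0.27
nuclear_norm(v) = 0.28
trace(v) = 0.27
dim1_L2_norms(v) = [0.21, 0.08, 0.14]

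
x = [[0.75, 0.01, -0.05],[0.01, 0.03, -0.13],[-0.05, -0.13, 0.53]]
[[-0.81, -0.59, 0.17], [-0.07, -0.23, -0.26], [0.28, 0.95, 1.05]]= x @ [[-1.05,-0.68,0.35], [0.47,-1.85,-1.44], [0.54,1.28,1.66]]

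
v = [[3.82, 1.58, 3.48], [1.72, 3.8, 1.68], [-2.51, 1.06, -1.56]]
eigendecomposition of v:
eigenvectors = [[(-0.63-0.27j),-0.63+0.27j,0.64+0.00j],[-0.08+0.12j,-0.08-0.12j,0.75+0.00j],[0.72+0.00j,0.72-0.00j,(-0.13+0j)]]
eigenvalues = [(0.53+1.12j), (0.53-1.12j), (4.99+0j)]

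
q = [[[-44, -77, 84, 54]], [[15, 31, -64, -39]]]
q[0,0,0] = -44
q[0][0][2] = 84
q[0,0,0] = -44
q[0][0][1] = -77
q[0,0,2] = 84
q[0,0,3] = 54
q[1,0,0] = 15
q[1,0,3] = -39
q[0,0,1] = -77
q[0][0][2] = 84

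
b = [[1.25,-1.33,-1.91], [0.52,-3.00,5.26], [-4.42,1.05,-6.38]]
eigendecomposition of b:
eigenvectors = [[0.84, 0.03, 0.27], [-0.33, -0.74, 0.96], [-0.44, 0.67, -0.05]]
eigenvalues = [2.78, -7.76, -3.15]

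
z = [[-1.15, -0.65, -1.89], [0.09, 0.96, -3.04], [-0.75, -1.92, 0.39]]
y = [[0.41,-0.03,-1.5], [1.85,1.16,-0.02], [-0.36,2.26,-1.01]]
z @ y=[[-0.99, -4.99, 3.65], [2.91, -5.76, 2.92], [-4.0, -1.32, 0.77]]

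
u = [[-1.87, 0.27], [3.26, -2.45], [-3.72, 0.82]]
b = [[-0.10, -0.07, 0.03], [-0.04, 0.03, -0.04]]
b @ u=[[-0.15,  0.17], [0.32,  -0.12]]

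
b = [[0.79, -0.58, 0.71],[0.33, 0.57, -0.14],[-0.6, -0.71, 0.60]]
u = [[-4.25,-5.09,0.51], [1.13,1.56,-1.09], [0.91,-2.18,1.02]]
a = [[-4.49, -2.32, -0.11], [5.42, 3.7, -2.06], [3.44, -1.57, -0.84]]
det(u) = 12.27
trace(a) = -1.63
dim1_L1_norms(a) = [6.92, 11.18, 5.85]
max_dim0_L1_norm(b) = 1.86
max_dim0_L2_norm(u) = 5.75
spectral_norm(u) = 7.07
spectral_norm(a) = 8.75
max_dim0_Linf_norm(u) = 5.09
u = b @ a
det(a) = 36.69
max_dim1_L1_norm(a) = 11.18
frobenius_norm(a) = 9.37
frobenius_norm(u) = 7.47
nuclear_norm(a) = 13.19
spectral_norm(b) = 1.40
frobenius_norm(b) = 1.77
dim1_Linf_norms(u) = [5.09, 1.56, 2.18]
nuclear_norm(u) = 10.11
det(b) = 0.33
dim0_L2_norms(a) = [7.83, 4.64, 2.23]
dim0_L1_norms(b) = [1.72, 1.86, 1.45]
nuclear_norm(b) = 2.69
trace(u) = -1.67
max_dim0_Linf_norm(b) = 0.79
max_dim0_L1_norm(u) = 8.83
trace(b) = 1.96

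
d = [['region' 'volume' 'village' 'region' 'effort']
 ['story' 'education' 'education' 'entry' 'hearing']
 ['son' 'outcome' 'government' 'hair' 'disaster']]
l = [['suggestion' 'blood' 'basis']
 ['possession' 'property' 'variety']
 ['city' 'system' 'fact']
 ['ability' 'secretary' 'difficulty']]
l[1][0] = 'possession'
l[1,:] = ['possession', 'property', 'variety']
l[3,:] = ['ability', 'secretary', 'difficulty']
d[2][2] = 'government'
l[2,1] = 'system'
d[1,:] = ['story', 'education', 'education', 'entry', 'hearing']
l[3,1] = 'secretary'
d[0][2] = 'village'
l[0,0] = 'suggestion'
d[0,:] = ['region', 'volume', 'village', 'region', 'effort']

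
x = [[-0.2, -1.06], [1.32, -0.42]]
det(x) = 1.48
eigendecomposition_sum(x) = [[(-0.1+0.6j), -0.53-0.14j], [(0.66+0.17j), -0.21+0.57j]] + [[-0.10-0.60j, -0.53+0.14j], [0.66-0.17j, (-0.21-0.57j)]]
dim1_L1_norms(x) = [1.26, 1.74]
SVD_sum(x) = [[0.28,-0.14], [1.21,-0.63]] + [[-0.48,-0.92], [0.11,0.21]]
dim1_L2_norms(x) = [1.08, 1.39]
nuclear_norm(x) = 2.46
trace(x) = -0.62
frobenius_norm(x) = 1.76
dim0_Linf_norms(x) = [1.32, 1.06]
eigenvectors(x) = [[0.06+0.66j, 0.06-0.66j], [(0.74+0j), 0.74-0.00j]]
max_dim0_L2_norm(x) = 1.34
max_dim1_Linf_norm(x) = 1.32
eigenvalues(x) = [(-0.31+1.18j), (-0.31-1.18j)]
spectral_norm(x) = 1.40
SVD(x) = [[0.22, 0.98], [0.98, -0.22]] @ diag([1.4000092778913538, 1.0594215505728257]) @ [[0.89, -0.46], [-0.46, -0.89]]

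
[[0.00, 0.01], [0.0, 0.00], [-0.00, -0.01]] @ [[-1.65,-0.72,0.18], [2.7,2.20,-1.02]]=[[0.03,  0.02,  -0.01], [0.00,  0.0,  0.00], [-0.03,  -0.02,  0.01]]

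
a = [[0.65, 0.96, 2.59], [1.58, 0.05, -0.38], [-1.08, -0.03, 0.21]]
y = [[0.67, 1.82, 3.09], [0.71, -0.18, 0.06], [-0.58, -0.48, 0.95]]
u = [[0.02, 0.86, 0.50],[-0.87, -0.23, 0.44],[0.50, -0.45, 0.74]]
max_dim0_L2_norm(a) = 2.63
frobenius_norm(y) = 3.91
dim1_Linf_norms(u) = [0.86, 0.87, 0.74]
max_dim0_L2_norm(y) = 3.23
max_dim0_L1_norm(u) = 1.68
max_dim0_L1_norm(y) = 4.1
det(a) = 0.09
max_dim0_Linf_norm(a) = 2.59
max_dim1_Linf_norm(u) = 0.87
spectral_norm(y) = 3.68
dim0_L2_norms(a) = [2.02, 0.96, 2.63]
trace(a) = 0.91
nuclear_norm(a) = 4.82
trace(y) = 1.44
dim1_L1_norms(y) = [5.58, 0.95, 2.01]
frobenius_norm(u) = 1.73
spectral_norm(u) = 1.01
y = u + a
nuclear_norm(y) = 5.49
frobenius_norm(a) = 3.45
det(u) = 1.00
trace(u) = 0.53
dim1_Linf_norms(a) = [2.59, 1.58, 1.08]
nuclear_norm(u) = 3.00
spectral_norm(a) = 2.84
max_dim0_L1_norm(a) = 3.31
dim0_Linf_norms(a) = [1.58, 0.96, 2.59]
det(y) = -2.76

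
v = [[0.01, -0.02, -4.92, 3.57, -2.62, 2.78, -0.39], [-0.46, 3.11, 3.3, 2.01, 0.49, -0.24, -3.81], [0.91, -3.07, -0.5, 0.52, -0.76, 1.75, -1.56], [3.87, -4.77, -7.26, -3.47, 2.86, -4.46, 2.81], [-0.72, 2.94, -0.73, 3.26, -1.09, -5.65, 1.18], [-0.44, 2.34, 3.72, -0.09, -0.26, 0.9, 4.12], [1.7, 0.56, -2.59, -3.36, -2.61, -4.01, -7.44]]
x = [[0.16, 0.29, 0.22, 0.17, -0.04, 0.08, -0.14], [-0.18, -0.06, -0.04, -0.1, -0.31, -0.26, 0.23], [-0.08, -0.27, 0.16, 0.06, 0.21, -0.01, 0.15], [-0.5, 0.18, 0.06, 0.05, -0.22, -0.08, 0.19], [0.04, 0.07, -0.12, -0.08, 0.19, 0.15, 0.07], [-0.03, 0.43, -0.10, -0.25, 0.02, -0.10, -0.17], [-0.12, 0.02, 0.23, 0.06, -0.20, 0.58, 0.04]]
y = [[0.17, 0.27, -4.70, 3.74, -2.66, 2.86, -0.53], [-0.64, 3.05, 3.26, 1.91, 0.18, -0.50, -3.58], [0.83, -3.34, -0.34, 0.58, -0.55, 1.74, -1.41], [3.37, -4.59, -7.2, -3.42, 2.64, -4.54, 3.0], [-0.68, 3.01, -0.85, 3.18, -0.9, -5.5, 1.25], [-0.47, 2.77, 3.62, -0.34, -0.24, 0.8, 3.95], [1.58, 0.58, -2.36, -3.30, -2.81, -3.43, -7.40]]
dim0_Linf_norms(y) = [3.37, 4.59, 7.2, 3.74, 2.81, 5.5, 7.4]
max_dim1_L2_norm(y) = 11.51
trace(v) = -8.48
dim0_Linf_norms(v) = [3.87, 4.77, 7.26, 3.57, 2.86, 5.65, 7.44]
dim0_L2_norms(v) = [4.43, 7.5, 10.45, 7.14, 4.89, 8.92, 9.94]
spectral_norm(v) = 13.51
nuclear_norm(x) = 3.17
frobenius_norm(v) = 20.93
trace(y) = -8.04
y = x + v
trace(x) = 0.44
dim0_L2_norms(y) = [3.96, 7.66, 10.2, 7.13, 4.81, 8.64, 9.8]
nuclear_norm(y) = 45.95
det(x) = 0.00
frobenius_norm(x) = 1.37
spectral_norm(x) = 0.76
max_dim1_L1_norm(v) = 29.5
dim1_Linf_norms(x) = [0.29, 0.31, 0.27, 0.5, 0.19, 0.43, 0.58]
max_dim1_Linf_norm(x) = 0.58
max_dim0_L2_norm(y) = 10.2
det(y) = -67231.12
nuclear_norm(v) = 46.82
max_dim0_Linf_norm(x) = 0.58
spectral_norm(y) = 13.09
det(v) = -90393.60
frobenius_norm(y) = 20.57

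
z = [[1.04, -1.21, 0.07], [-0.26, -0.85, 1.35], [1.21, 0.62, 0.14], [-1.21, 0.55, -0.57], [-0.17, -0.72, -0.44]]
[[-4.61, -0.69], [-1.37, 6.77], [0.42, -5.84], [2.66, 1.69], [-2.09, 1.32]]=z @ [[-1.17, -3.82],[2.84, -2.56],[0.55, 2.67]]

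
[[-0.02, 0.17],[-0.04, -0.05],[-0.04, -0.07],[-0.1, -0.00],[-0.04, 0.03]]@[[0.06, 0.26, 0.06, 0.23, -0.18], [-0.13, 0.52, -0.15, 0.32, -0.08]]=[[-0.02, 0.08, -0.03, 0.05, -0.01], [0.00, -0.04, 0.01, -0.03, 0.01], [0.01, -0.05, 0.01, -0.03, 0.01], [-0.01, -0.03, -0.01, -0.02, 0.02], [-0.01, 0.01, -0.01, 0.00, 0.0]]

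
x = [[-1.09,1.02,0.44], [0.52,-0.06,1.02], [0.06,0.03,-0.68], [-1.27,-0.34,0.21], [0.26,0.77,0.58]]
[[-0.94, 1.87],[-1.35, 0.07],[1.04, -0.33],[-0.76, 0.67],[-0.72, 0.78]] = x @ [[0.33, -0.69], [0.07, 0.89], [-1.49, 0.47]]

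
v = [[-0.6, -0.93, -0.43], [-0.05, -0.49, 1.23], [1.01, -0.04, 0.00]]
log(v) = [[(-0.14+1.17j),  -0.40+1.25j,  -1.19-0.78j],[(0.9+1.31j),  0.20+1.41j,  (1.1-0.88j)],[(0.81-0.85j),  (-0.73-0.91j),  0.27+0.57j]]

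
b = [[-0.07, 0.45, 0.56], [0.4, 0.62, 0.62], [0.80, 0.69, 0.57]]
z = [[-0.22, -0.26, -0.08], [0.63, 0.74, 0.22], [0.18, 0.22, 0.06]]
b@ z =[[0.40, 0.47, 0.14], [0.41, 0.49, 0.14], [0.36, 0.43, 0.12]]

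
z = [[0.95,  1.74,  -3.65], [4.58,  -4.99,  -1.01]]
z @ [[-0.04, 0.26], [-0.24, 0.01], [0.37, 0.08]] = [[-1.81,-0.03],[0.64,1.06]]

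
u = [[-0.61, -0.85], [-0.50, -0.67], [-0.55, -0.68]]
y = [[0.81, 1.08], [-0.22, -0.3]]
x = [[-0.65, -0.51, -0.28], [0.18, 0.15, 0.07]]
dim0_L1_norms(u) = [1.66, 2.2]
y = x @ u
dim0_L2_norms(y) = [0.84, 1.12]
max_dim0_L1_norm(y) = 1.38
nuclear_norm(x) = 0.92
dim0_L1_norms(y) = [1.03, 1.38]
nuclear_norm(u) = 1.64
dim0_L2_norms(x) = [0.67, 0.53, 0.29]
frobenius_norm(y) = 1.40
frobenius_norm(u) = 1.60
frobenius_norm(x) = 0.91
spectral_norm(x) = 0.91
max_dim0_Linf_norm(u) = 0.85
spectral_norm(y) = 1.40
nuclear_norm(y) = 1.40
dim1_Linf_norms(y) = [1.08, 0.3]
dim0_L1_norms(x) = [0.83, 0.66, 0.35]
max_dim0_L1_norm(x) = 0.83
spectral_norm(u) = 1.60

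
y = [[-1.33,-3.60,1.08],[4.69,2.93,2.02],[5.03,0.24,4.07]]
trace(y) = 5.67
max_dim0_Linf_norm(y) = 5.03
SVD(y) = [[-0.21, -0.82, -0.53],  [0.67, 0.28, -0.69],  [0.71, -0.5, 0.49]] @ diag([8.57870306605237, 4.345388140180374, 0.05962898358543118]) @ [[0.82, 0.34, 0.47],[-0.03, 0.84, -0.55],[-0.58, 0.43, 0.69]]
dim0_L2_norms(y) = [7.0, 4.65, 4.67]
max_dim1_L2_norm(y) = 6.47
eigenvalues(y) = [(0.18+0j), (2.75+2.25j), (2.75-2.25j)]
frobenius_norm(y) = 9.62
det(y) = 2.22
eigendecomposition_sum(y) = [[(0.15+0j), 0.22-0.00j, (-0.15+0j)],[-0.12+0.00j, -0.17+0.00j, (0.12+0j)],[-0.19+0.00j, (-0.27+0j), 0.19+0.00j]] + [[-0.74+1.25j,  (-1.91-1.1j),  (0.62+1.7j)], [(2.41-0.99j),  1.55+3.62j,  0.95-3.10j], [2.61-0.13j,  (0.25+3.95j),  (1.94-2.62j)]] + [[-0.74-1.25j, (-1.91+1.1j), (0.62-1.7j)], [(2.41+0.99j), (1.55-3.62j), (0.95+3.1j)], [2.61+0.13j, (0.25-3.95j), 1.94+2.62j]]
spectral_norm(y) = 8.58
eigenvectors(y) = [[(-0.56+0j),0.20-0.31j,(0.2+0.31j)],[(0.44+0j),(-0.62+0.22j),(-0.62-0.22j)],[(0.7+0j),(-0.66+0j),-0.66-0.00j]]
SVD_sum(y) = [[-1.46, -0.6, -0.84], [4.71, 1.94, 2.7], [4.98, 2.05, 2.86]] + [[0.11, -2.98, 1.94], [-0.04, 1.01, -0.65], [0.07, -1.83, 1.19]] + [[0.02, -0.01, -0.02],[0.02, -0.02, -0.03],[-0.02, 0.01, 0.02]]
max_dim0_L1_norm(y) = 11.05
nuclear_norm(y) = 12.98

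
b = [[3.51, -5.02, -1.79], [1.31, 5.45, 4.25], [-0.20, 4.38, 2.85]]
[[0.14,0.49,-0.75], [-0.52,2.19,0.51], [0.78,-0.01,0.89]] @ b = [[1.28, -1.32, -0.31], [0.94, 16.78, 11.69], [2.55, -0.07, 1.10]]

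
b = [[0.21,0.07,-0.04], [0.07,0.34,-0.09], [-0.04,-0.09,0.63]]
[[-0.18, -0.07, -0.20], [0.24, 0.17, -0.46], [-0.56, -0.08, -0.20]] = b @[[-1.25, -0.54, -0.62], [0.73, 0.6, -1.37], [-0.86, -0.07, -0.56]]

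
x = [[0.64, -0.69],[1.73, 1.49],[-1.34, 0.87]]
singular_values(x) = [2.37, 1.74]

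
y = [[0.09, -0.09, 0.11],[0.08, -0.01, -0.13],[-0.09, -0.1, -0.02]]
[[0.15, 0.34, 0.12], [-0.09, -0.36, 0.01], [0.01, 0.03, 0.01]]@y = [[0.03, -0.03, -0.03], [-0.04, 0.01, 0.04], [0.00, -0.0, -0.0]]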